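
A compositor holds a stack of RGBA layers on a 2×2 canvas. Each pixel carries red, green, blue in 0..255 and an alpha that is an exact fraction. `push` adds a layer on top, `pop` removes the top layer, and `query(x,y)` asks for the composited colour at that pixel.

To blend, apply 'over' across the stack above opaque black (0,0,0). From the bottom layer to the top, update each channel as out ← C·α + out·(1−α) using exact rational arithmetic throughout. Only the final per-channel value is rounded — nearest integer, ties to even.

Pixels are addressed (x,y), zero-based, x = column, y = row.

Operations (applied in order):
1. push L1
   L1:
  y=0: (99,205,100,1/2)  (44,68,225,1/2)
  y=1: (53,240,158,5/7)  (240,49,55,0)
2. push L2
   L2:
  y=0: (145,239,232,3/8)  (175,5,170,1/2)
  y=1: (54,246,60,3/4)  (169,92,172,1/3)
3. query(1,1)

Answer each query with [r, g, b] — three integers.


at x=1,y=1 over L1,L2:
after L1 α=0: [0, 0, 0]
after L2 α=1/3: [169/3, 92/3, 172/3]
= [56, 31, 57]


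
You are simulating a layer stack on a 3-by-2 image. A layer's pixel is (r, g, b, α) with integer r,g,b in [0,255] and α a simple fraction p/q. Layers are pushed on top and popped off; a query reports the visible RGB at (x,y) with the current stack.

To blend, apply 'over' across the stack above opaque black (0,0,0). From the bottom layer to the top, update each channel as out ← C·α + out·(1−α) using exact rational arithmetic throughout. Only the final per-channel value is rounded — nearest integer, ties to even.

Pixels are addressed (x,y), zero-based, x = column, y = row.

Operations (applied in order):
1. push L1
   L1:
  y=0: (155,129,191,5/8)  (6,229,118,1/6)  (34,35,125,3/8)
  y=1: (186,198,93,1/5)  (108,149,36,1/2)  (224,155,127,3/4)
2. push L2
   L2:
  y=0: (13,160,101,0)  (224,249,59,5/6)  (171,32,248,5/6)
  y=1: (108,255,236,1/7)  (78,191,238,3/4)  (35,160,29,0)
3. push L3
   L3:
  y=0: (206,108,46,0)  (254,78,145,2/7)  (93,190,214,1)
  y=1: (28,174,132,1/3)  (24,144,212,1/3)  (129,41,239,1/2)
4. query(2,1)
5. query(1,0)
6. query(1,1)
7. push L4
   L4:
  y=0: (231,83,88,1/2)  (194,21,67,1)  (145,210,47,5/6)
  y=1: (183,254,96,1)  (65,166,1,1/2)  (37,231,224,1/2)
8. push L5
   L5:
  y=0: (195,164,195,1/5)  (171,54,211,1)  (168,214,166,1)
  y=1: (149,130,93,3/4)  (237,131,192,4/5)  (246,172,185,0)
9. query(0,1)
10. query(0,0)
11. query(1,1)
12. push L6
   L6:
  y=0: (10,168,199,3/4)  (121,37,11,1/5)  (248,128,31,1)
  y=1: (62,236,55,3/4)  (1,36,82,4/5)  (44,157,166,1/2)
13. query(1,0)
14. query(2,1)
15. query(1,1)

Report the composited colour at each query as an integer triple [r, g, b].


at x=2,y=1 over L1,L2,L3:
L1 α=3/4: [168, 465/4, 381/4]
L2 α=0: [168, 465/4, 381/4]
L3 α=1/2: [297/2, 629/8, 1337/8]
→ [148, 79, 167]

(1,0) stack=L1,L2,L3; from [0,0,0]:
+L1 (α=1/6) → [1, 229/6, 59/3]
+L2 (α=5/6) → [1121/6, 7699/36, 472/9]
+L3 (α=2/7) → [8653/42, 44111/252, 710/9]
rounded: [206, 175, 79]

at x=1,y=1 over L1,L2,L3:
L1 α=1/2: [54, 149/2, 18]
L2 α=3/4: [72, 1295/8, 183]
L3 α=1/3: [56, 1871/12, 578/3]
rounded: [56, 156, 193]

at x=0,y=1 over L1,L2,L3,L4,L5:
+L1 (α=1/5) → [186/5, 198/5, 93/5]
+L2 (α=1/7) → [1656/35, 2463/35, 1738/35]
+L3 (α=1/3) → [4292/105, 3672/35, 8096/105]
+L4 (α=1) → [183, 254, 96]
+L5 (α=3/4) → [315/2, 161, 375/4]
→ [158, 161, 94]

(0,0) stack=L1,L2,L3,L4,L5; from [0,0,0]:
after L1 α=5/8: [775/8, 645/8, 955/8]
after L2 α=0: [775/8, 645/8, 955/8]
after L3 α=0: [775/8, 645/8, 955/8]
after L4 α=1/2: [2623/16, 1309/16, 1659/16]
after L5 α=1/5: [3403/20, 393/4, 2439/20]
→ [170, 98, 122]

at x=1,y=1 over L1,L2,L3,L4,L5:
+L1 (α=1/2) → [54, 149/2, 18]
+L2 (α=3/4) → [72, 1295/8, 183]
+L3 (α=1/3) → [56, 1871/12, 578/3]
+L4 (α=1/2) → [121/2, 3863/24, 581/6]
+L5 (α=4/5) → [2017/10, 16439/120, 5189/30]
= [202, 137, 173]

(1,0) stack=L1,L2,L3,L4,L5,L6; from [0,0,0]:
after L1 α=1/6: [1, 229/6, 59/3]
after L2 α=5/6: [1121/6, 7699/36, 472/9]
after L3 α=2/7: [8653/42, 44111/252, 710/9]
after L4 α=1: [194, 21, 67]
after L5 α=1: [171, 54, 211]
after L6 α=1/5: [161, 253/5, 171]
rounded: [161, 51, 171]

at x=2,y=1 over L1,L2,L3,L4,L5,L6:
+L1 (α=3/4) → [168, 465/4, 381/4]
+L2 (α=0) → [168, 465/4, 381/4]
+L3 (α=1/2) → [297/2, 629/8, 1337/8]
+L4 (α=1/2) → [371/4, 2477/16, 3129/16]
+L5 (α=0) → [371/4, 2477/16, 3129/16]
+L6 (α=1/2) → [547/8, 4989/32, 5785/32]
→ [68, 156, 181]

query (1,1) [L1,L2,L3,L4,L5,L6] — begin 0,0,0
+L1 (α=1/2) → [54, 149/2, 18]
+L2 (α=3/4) → [72, 1295/8, 183]
+L3 (α=1/3) → [56, 1871/12, 578/3]
+L4 (α=1/2) → [121/2, 3863/24, 581/6]
+L5 (α=4/5) → [2017/10, 16439/120, 5189/30]
+L6 (α=4/5) → [2057/50, 33719/600, 15029/150]
→ [41, 56, 100]


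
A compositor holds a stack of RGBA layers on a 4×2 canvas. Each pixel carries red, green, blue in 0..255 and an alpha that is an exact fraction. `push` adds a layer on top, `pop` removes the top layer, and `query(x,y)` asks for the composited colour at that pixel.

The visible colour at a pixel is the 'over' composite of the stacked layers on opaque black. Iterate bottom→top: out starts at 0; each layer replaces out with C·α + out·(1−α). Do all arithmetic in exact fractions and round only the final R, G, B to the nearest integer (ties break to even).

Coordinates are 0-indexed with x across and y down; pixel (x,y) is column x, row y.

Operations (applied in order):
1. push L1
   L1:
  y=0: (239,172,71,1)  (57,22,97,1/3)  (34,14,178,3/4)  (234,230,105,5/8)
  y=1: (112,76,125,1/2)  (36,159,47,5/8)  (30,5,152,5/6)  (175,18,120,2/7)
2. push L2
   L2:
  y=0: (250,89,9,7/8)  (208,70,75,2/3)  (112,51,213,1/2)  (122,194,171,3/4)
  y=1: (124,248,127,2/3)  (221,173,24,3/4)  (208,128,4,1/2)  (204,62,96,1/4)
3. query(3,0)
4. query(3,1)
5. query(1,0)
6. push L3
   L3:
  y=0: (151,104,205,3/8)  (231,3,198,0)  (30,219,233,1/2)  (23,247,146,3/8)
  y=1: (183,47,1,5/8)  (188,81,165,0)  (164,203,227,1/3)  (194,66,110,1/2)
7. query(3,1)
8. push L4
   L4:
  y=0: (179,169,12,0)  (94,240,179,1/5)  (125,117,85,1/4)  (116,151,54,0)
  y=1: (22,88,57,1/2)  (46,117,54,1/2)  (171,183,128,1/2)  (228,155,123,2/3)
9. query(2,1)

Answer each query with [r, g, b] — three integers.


query (3,0) [L1,L2] — begin 0,0,0
L1 α=5/8: [585/4, 575/4, 525/8]
L2 α=3/4: [2049/16, 2903/16, 4629/32]
→ [128, 181, 145]

query (3,1) [L1,L2] — begin 0,0,0
L1 α=2/7: [50, 36/7, 240/7]
L2 α=1/4: [177/2, 271/14, 348/7]
→ [88, 19, 50]

(1,0) stack=L1,L2; from [0,0,0]:
after L1 α=1/3: [19, 22/3, 97/3]
after L2 α=2/3: [145, 442/9, 547/9]
→ [145, 49, 61]

at x=3,y=1 over L1,L2,L3:
L1 α=2/7: [50, 36/7, 240/7]
L2 α=1/4: [177/2, 271/14, 348/7]
L3 α=1/2: [565/4, 1195/28, 559/7]
→ [141, 43, 80]

at x=2,y=1 over L1,L2,L3,L4:
L1 α=5/6: [25, 25/6, 380/3]
L2 α=1/2: [233/2, 793/12, 196/3]
L3 α=1/3: [397/3, 2011/18, 1073/9]
L4 α=1/2: [455/3, 5305/36, 2225/18]
→ [152, 147, 124]


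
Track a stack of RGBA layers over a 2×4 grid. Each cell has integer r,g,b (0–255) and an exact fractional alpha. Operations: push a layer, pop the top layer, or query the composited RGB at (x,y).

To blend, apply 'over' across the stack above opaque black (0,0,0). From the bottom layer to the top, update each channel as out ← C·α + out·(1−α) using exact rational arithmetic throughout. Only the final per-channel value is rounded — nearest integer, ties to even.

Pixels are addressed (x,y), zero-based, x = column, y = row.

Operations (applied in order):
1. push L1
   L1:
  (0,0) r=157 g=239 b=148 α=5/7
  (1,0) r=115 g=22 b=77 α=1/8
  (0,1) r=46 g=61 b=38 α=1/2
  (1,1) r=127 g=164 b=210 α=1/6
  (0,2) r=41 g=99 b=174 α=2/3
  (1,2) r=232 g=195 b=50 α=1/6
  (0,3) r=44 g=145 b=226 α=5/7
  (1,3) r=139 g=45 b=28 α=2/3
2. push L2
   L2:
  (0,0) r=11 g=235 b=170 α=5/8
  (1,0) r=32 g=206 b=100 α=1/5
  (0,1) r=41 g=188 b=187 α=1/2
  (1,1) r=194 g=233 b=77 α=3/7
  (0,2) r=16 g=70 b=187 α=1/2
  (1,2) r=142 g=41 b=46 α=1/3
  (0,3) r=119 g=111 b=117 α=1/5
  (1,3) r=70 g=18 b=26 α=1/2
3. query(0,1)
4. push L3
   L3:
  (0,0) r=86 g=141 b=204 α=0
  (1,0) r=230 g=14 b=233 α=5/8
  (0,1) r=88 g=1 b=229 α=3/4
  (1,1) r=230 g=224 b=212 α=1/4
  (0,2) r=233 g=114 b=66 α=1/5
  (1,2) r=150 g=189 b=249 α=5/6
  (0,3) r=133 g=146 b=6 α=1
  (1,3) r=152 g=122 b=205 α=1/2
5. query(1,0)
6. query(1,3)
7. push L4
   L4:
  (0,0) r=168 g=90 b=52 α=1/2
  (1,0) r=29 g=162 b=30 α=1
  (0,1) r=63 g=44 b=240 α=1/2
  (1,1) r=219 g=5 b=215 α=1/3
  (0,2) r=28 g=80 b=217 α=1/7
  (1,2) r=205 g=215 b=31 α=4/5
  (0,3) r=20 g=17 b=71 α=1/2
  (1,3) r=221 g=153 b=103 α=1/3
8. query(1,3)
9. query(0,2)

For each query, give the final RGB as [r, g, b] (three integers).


at x=0,y=1 over L1,L2:
after L1 α=1/2: [23, 61/2, 19]
after L2 α=1/2: [32, 437/4, 103]
rounded: [32, 109, 103]

(1,0) stack=L1,L2,L3; from [0,0,0]:
L1 α=1/8: [115/8, 11/4, 77/8]
L2 α=1/5: [179/10, 217/5, 277/10]
L3 α=5/8: [12037/80, 1001/40, 12481/80]
= [150, 25, 156]

query (1,3) [L1,L2,L3] — begin 0,0,0
after L1 α=2/3: [278/3, 30, 56/3]
after L2 α=1/2: [244/3, 24, 67/3]
after L3 α=1/2: [350/3, 73, 341/3]
= [117, 73, 114]

at x=1,y=3 over L1,L2,L3,L4:
+L1 (α=2/3) → [278/3, 30, 56/3]
+L2 (α=1/2) → [244/3, 24, 67/3]
+L3 (α=1/2) → [350/3, 73, 341/3]
+L4 (α=1/3) → [1363/9, 299/3, 991/9]
= [151, 100, 110]

(0,2) stack=L1,L2,L3,L4; from [0,0,0]:
L1 α=2/3: [82/3, 66, 116]
L2 α=1/2: [65/3, 68, 303/2]
L3 α=1/5: [959/15, 386/5, 672/5]
L4 α=1/7: [294/5, 388/5, 731/5]
= [59, 78, 146]


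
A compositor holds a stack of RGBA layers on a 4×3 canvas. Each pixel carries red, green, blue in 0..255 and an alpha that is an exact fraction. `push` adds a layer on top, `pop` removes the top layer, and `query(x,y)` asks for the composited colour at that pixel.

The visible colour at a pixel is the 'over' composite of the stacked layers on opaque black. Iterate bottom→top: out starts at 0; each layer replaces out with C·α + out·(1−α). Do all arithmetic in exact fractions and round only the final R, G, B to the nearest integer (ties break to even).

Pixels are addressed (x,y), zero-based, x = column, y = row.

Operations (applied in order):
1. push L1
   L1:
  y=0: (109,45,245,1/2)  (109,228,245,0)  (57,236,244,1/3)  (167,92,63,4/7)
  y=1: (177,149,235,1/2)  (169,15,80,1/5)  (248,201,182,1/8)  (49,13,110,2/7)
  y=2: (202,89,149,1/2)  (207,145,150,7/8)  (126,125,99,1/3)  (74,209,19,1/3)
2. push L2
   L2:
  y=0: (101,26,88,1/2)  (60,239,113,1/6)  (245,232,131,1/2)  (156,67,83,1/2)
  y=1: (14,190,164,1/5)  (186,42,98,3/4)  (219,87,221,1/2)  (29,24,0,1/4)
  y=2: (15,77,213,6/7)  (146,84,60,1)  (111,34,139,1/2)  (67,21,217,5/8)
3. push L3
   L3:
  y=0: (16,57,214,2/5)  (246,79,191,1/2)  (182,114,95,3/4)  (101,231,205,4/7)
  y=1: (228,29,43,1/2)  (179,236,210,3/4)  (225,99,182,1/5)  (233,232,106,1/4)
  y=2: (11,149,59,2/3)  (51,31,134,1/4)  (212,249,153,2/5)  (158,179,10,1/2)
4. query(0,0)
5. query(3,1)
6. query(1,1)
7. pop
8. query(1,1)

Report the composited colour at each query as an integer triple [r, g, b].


(0,0) stack=L1,L2,L3; from [0,0,0]:
+L1 (α=1/2) → [109/2, 45/2, 245/2]
+L2 (α=1/2) → [311/4, 97/4, 421/4]
+L3 (α=2/5) → [1061/20, 747/20, 595/4]
= [53, 37, 149]

(3,1) stack=L1,L2,L3; from [0,0,0]:
+L1 (α=2/7) → [14, 26/7, 220/7]
+L2 (α=1/4) → [71/4, 123/14, 165/7]
+L3 (α=1/4) → [1145/16, 3617/56, 1237/28]
→ [72, 65, 44]

query (1,1) [L1,L2,L3] — begin 0,0,0
L1 α=1/5: [169/5, 3, 16]
L2 α=3/4: [2959/20, 129/4, 155/2]
L3 α=3/4: [13699/80, 2961/16, 1415/8]
= [171, 185, 177]

(1,1) stack=L1,L2; from [0,0,0]:
+L1 (α=1/5) → [169/5, 3, 16]
+L2 (α=3/4) → [2959/20, 129/4, 155/2]
= [148, 32, 78]


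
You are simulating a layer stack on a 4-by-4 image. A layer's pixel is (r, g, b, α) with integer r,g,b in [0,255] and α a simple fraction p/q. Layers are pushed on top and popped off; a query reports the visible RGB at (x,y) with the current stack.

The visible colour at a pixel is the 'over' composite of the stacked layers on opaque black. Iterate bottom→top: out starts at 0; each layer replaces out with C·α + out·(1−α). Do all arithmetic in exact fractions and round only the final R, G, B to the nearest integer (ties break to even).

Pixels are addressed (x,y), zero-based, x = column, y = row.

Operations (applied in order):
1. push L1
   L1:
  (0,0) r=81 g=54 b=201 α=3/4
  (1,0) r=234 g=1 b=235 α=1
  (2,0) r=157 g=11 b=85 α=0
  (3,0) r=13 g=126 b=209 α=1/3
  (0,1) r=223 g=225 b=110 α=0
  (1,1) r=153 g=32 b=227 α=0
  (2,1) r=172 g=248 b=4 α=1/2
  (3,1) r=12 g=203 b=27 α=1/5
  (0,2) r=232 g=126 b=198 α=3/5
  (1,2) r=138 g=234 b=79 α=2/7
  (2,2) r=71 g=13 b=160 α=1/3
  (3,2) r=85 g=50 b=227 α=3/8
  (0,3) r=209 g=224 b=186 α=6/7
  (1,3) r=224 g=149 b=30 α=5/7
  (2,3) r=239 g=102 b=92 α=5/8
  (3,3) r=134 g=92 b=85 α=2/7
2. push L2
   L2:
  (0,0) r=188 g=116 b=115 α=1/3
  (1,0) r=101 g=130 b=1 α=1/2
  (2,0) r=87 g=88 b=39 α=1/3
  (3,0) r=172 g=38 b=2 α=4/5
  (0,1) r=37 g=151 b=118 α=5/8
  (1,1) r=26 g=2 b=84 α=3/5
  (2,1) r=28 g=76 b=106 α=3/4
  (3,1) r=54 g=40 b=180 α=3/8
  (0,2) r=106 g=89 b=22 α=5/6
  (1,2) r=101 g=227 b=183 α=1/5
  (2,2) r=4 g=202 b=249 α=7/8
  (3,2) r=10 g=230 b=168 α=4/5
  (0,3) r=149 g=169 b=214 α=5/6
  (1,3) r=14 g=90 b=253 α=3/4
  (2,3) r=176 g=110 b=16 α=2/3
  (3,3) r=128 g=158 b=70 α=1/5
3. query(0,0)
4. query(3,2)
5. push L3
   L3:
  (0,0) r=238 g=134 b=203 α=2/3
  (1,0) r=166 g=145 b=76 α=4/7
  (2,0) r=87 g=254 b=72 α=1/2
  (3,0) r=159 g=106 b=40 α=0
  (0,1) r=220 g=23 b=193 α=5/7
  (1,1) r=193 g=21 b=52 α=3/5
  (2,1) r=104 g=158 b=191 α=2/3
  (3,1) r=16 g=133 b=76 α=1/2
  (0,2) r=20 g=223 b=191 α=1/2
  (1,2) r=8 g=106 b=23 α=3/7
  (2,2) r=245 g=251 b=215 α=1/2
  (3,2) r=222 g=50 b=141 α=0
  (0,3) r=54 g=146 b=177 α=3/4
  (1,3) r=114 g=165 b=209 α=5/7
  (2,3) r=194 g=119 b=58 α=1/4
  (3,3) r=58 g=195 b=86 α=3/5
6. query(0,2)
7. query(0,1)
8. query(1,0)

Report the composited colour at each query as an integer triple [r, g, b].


at x=0,y=0 over L1,L2:
L1 α=3/4: [243/4, 81/2, 603/4]
L2 α=1/3: [619/6, 197/3, 833/6]
→ [103, 66, 139]

at x=3,y=2 over L1,L2:
+L1 (α=3/8) → [255/8, 75/4, 681/8]
+L2 (α=4/5) → [115/8, 751/4, 6057/40]
= [14, 188, 151]

(0,2) stack=L1,L2,L3; from [0,0,0]:
+L1 (α=3/5) → [696/5, 378/5, 594/5]
+L2 (α=5/6) → [1673/15, 2603/30, 572/15]
+L3 (α=1/2) → [1973/30, 9293/60, 3437/30]
→ [66, 155, 115]

(0,1) stack=L1,L2,L3; from [0,0,0]:
L1 α=0: [0, 0, 0]
L2 α=5/8: [185/8, 755/8, 295/4]
L3 α=5/7: [655/4, 1215/28, 2225/14]
→ [164, 43, 159]

(1,0) stack=L1,L2,L3; from [0,0,0]:
after L1 α=1: [234, 1, 235]
after L2 α=1/2: [335/2, 131/2, 118]
after L3 α=4/7: [2333/14, 1553/14, 94]
rounded: [167, 111, 94]


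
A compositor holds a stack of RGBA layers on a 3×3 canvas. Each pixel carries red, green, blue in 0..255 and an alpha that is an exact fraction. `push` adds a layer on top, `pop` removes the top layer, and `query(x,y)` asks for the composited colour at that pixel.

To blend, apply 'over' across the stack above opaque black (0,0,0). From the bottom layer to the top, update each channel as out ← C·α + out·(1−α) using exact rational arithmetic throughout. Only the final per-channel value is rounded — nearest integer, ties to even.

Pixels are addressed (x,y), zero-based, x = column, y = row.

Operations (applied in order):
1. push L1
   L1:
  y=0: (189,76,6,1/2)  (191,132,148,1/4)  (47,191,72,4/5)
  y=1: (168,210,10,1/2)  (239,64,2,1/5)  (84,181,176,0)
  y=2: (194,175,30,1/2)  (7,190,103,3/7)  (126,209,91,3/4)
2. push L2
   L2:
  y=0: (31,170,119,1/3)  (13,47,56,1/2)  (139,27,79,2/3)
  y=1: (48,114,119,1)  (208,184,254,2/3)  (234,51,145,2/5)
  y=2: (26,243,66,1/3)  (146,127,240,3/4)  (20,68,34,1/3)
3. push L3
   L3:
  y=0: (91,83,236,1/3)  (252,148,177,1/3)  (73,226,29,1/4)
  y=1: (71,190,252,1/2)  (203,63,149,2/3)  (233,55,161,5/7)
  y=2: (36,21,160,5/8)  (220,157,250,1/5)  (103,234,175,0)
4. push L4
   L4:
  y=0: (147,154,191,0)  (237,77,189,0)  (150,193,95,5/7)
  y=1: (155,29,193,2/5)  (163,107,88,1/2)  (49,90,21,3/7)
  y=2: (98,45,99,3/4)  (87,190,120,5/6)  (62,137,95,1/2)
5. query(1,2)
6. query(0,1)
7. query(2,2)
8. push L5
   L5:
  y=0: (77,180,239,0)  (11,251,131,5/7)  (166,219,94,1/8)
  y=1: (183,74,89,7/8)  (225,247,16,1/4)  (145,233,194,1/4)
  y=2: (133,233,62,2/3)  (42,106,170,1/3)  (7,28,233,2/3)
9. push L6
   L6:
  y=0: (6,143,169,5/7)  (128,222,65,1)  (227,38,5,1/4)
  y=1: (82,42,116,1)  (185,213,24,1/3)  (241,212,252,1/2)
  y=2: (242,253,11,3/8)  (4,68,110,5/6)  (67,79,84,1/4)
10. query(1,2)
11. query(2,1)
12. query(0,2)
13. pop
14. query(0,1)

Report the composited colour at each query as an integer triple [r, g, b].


at x=1,y=2 over L1,L2,L3,L4:
after L1 α=3/7: [3, 570/7, 309/7]
after L2 α=3/4: [441/4, 3237/28, 5349/28]
after L3 α=1/5: [661/5, 4336/35, 7099/35]
after L4 α=5/6: [1418/15, 18793/105, 28099/210]
= [95, 179, 134]

at x=0,y=1 over L1,L2,L3,L4:
after L1 α=1/2: [84, 105, 5]
after L2 α=1: [48, 114, 119]
after L3 α=1/2: [119/2, 152, 371/2]
after L4 α=2/5: [977/10, 514/5, 377/2]
= [98, 103, 188]

query (2,2) [L1,L2,L3,L4] — begin 0,0,0
+L1 (α=3/4) → [189/2, 627/4, 273/4]
+L2 (α=1/3) → [209/3, 763/6, 341/6]
+L3 (α=0) → [209/3, 763/6, 341/6]
+L4 (α=1/2) → [395/6, 1585/12, 911/12]
→ [66, 132, 76]

at x=1,y=2 over L1,L2,L3,L4,L5,L6:
L1 α=3/7: [3, 570/7, 309/7]
L2 α=3/4: [441/4, 3237/28, 5349/28]
L3 α=1/5: [661/5, 4336/35, 7099/35]
L4 α=5/6: [1418/15, 18793/105, 28099/210]
L5 α=1/3: [3466/45, 48716/315, 45949/315]
L6 α=5/6: [2183/135, 77908/945, 219199/1890]
→ [16, 82, 116]

(2,1) stack=L1,L2,L3,L4,L5,L6; from [0,0,0]:
+L1 (α=0) → [0, 0, 0]
+L2 (α=2/5) → [468/5, 102/5, 58]
+L3 (α=5/7) → [6761/35, 1579/35, 921/7]
+L4 (α=3/7) → [32189/245, 15766/245, 4125/49]
+L5 (α=1/4) → [33023/245, 104383/980, 21881/196]
+L6 (α=1/2) → [46034/245, 312143/1960, 71273/392]
rounded: [188, 159, 182]

(0,2) stack=L1,L2,L3,L4,L5,L6; from [0,0,0]:
after L1 α=1/2: [97, 175/2, 15]
after L2 α=1/3: [220/3, 418/3, 32]
after L3 α=5/8: [50, 523/8, 112]
after L4 α=3/4: [86, 1603/32, 409/4]
after L5 α=2/3: [352/3, 5505/32, 905/12]
after L6 α=3/8: [1969/12, 51813/256, 4921/96]
rounded: [164, 202, 51]

(0,1) stack=L1,L2,L3,L4,L5; from [0,0,0]:
after L1 α=1/2: [84, 105, 5]
after L2 α=1: [48, 114, 119]
after L3 α=1/2: [119/2, 152, 371/2]
after L4 α=2/5: [977/10, 514/5, 377/2]
after L5 α=7/8: [13787/80, 388/5, 1623/16]
→ [172, 78, 101]


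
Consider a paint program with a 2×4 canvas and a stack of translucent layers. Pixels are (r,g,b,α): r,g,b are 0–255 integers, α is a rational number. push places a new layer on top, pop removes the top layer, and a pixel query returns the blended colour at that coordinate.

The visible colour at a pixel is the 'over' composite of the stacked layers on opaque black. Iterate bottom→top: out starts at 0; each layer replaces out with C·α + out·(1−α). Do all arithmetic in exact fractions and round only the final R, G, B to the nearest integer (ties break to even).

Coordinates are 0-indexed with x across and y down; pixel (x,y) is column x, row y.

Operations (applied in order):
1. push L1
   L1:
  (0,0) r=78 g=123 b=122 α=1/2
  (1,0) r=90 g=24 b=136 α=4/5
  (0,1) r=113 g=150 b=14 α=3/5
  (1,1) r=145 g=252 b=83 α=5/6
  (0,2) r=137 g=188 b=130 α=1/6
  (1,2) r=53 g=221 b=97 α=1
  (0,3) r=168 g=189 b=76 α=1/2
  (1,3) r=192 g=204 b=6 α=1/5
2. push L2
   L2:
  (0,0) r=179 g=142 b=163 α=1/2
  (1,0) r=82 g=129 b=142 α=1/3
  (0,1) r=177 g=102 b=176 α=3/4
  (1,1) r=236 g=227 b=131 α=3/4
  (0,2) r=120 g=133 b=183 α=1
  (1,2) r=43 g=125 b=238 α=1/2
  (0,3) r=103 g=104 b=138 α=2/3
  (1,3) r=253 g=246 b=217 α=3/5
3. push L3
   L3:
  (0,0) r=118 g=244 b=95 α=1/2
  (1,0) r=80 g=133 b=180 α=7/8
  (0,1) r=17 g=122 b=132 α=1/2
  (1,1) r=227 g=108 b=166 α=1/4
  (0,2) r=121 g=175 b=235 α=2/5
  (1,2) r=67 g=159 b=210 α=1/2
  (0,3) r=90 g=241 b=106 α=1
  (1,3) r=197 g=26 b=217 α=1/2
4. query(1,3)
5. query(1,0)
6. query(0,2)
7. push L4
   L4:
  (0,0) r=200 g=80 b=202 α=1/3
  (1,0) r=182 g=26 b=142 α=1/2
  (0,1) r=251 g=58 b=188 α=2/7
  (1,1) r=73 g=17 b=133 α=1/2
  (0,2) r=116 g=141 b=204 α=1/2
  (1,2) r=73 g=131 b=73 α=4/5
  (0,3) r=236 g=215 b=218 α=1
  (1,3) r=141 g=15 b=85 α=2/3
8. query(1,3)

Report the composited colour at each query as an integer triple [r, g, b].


(1,3) stack=L1,L2,L3; from [0,0,0]:
L1 α=1/5: [192/5, 204/5, 6/5]
L2 α=3/5: [4179/25, 4098/25, 3267/25]
L3 α=1/2: [4552/25, 2374/25, 4346/25]
→ [182, 95, 174]

(1,0) stack=L1,L2,L3; from [0,0,0]:
+L1 (α=4/5) → [72, 96/5, 544/5]
+L2 (α=1/3) → [226/3, 279/5, 1798/15]
+L3 (α=7/8) → [953/12, 2467/20, 10349/60]
= [79, 123, 172]

query (0,2) [L1,L2,L3] — begin 0,0,0
after L1 α=1/6: [137/6, 94/3, 65/3]
after L2 α=1: [120, 133, 183]
after L3 α=2/5: [602/5, 749/5, 1019/5]
rounded: [120, 150, 204]

at x=1,y=3 over L1,L2,L3,L4:
L1 α=1/5: [192/5, 204/5, 6/5]
L2 α=3/5: [4179/25, 4098/25, 3267/25]
L3 α=1/2: [4552/25, 2374/25, 4346/25]
L4 α=2/3: [11602/75, 3124/75, 8596/75]
rounded: [155, 42, 115]


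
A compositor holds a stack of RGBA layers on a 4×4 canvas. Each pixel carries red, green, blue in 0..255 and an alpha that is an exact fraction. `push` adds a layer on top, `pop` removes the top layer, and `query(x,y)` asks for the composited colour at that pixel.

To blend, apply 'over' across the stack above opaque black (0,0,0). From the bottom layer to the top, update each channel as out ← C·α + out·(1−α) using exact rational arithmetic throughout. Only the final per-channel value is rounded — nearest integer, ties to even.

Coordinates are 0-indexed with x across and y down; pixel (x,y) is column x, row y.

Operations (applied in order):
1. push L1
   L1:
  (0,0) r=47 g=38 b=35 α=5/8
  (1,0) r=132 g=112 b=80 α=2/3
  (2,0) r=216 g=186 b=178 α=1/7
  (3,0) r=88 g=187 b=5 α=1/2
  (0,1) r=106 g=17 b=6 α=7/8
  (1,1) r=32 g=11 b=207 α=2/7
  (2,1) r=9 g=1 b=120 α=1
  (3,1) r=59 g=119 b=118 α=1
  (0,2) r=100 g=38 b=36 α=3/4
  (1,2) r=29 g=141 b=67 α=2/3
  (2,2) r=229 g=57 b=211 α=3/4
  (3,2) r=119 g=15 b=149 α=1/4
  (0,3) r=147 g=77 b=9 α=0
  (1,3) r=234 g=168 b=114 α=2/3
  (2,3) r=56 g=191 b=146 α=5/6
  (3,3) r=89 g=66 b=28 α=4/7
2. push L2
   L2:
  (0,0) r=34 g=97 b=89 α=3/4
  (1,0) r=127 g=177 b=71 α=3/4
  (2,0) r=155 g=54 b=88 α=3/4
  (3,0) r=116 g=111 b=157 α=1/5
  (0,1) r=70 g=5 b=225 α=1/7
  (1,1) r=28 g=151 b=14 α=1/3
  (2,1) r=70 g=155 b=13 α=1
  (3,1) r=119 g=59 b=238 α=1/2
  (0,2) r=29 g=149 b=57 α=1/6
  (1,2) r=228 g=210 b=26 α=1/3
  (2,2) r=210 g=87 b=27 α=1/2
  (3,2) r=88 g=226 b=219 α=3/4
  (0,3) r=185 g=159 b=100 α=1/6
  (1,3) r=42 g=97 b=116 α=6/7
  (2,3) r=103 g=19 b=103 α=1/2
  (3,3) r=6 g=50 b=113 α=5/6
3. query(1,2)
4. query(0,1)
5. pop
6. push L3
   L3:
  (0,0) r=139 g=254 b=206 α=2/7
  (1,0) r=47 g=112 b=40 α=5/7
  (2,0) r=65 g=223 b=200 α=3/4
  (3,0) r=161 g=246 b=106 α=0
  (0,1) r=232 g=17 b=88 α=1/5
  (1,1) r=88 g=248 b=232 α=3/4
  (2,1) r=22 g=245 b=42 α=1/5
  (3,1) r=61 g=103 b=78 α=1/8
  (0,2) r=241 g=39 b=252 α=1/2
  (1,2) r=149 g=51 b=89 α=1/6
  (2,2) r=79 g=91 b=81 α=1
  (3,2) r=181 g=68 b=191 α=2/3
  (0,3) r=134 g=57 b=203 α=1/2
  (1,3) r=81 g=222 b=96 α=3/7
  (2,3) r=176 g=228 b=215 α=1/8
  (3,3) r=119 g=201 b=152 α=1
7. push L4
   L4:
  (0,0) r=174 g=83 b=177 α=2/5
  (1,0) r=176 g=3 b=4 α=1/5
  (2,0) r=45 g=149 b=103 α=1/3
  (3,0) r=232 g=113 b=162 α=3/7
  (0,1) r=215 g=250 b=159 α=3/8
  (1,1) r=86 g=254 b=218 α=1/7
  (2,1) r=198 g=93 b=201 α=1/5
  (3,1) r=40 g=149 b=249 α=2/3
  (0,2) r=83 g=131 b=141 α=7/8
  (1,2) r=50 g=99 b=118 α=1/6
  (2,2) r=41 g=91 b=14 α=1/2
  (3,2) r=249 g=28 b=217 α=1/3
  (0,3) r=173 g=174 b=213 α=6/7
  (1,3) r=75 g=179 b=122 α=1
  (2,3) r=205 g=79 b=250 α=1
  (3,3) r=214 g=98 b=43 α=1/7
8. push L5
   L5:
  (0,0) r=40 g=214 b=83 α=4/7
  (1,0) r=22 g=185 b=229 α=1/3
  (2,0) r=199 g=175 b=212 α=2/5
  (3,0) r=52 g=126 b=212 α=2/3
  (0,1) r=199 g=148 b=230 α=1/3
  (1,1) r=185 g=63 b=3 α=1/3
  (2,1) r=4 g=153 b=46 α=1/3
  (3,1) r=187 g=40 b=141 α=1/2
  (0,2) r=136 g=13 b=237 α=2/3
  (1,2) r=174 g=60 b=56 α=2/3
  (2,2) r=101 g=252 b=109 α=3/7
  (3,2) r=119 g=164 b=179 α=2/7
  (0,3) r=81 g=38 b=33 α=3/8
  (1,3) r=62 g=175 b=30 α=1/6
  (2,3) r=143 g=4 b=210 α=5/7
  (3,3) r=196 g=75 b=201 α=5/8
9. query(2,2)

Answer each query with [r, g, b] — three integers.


query (1,2) [L1,L2] — begin 0,0,0
L1 α=2/3: [58/3, 94, 134/3]
L2 α=1/3: [800/9, 398/3, 346/9]
= [89, 133, 38]

(0,1) stack=L1,L2; from [0,0,0]:
+L1 (α=7/8) → [371/4, 119/8, 21/4]
+L2 (α=1/7) → [179/2, 377/28, 513/14]
= [90, 13, 37]

(2,2) stack=L1,L3,L4,L5; from [0,0,0]:
after L1 α=3/4: [687/4, 171/4, 633/4]
after L3 α=1: [79, 91, 81]
after L4 α=1/2: [60, 91, 95/2]
after L5 α=3/7: [543/7, 160, 517/7]
→ [78, 160, 74]


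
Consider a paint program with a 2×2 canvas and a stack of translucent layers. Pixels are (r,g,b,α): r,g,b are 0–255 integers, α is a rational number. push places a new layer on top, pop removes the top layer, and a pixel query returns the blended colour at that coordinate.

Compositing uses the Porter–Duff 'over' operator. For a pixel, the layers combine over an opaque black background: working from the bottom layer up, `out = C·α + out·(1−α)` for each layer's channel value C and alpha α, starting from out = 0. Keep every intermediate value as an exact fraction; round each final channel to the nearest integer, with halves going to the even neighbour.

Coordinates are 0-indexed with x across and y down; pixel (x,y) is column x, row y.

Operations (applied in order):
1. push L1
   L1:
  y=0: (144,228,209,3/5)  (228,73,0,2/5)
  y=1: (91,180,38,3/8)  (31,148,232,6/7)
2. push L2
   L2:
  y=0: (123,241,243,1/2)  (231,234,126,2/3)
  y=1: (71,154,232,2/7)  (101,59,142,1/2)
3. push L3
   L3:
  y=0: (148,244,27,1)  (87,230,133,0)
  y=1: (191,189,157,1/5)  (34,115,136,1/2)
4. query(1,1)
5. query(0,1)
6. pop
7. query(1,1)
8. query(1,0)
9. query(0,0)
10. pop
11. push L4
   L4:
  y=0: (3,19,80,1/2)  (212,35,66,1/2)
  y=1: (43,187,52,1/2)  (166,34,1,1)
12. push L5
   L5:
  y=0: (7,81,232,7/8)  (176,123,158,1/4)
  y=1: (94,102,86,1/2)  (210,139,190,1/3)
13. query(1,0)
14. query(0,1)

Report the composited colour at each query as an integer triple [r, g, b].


query (1,1) [L1,L2,L3] — begin 0,0,0
L1 α=6/7: [186/7, 888/7, 1392/7]
L2 α=1/2: [893/14, 1301/14, 1193/7]
L3 α=1/2: [1369/28, 2911/28, 2145/14]
→ [49, 104, 153]

at x=0,y=1 over L1,L2,L3:
after L1 α=3/8: [273/8, 135/2, 57/4]
after L2 α=2/7: [2501/56, 1291/14, 2141/28]
after L3 α=1/5: [1035/14, 781/7, 648/7]
= [74, 112, 93]

query (1,1) [L1,L2] — begin 0,0,0
after L1 α=6/7: [186/7, 888/7, 1392/7]
after L2 α=1/2: [893/14, 1301/14, 1193/7]
rounded: [64, 93, 170]

(1,0) stack=L1,L2; from [0,0,0]:
L1 α=2/5: [456/5, 146/5, 0]
L2 α=2/3: [922/5, 2486/15, 84]
→ [184, 166, 84]

at x=0,y=0 over L1,L2:
+L1 (α=3/5) → [432/5, 684/5, 627/5]
+L2 (α=1/2) → [1047/10, 1889/10, 921/5]
rounded: [105, 189, 184]

query (1,0) [L1,L4,L5] — begin 0,0,0
after L1 α=2/5: [456/5, 146/5, 0]
after L4 α=1/2: [758/5, 321/10, 33]
after L5 α=1/4: [1577/10, 2193/40, 257/4]
→ [158, 55, 64]

at x=0,y=1 over L1,L4,L5:
L1 α=3/8: [273/8, 135/2, 57/4]
L4 α=1/2: [617/16, 509/4, 265/8]
L5 α=1/2: [2121/32, 917/8, 953/16]
→ [66, 115, 60]


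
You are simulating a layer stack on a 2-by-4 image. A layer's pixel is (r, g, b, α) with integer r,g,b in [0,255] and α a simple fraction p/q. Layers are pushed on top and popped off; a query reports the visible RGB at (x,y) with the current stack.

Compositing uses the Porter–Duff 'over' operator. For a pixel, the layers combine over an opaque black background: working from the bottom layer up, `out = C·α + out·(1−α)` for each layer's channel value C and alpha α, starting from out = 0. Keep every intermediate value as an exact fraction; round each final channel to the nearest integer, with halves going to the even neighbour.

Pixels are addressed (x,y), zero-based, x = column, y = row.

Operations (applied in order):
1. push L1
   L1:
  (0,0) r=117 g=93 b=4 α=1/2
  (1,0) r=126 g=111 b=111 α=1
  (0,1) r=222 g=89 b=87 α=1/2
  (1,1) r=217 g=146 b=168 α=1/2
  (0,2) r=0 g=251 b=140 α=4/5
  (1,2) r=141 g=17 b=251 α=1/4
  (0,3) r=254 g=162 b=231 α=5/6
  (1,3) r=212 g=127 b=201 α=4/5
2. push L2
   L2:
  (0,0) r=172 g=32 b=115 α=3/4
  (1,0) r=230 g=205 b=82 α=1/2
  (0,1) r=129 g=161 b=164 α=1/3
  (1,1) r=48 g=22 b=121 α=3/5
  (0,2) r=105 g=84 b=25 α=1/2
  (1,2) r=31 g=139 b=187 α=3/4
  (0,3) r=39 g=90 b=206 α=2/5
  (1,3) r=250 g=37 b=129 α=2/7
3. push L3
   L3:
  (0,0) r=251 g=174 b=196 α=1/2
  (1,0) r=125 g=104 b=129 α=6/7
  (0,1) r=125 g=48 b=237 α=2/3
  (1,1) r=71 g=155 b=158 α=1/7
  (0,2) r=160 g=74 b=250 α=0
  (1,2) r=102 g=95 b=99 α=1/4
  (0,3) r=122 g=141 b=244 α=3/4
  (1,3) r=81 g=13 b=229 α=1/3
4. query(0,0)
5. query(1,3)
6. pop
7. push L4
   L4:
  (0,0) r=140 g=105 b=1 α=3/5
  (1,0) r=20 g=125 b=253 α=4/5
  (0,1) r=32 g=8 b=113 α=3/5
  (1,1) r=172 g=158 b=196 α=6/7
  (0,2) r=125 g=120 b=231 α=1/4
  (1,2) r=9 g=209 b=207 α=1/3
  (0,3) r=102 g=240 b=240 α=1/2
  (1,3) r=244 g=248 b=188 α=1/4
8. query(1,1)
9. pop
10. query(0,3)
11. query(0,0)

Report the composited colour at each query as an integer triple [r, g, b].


(0,0) stack=L1,L2,L3; from [0,0,0]:
after L1 α=1/2: [117/2, 93/2, 2]
after L2 α=3/4: [1149/8, 285/8, 347/4]
after L3 α=1/2: [3157/16, 1677/16, 1131/8]
= [197, 105, 141]

at x=1,y=3 over L1,L2,L3:
L1 α=4/5: [848/5, 508/5, 804/5]
L2 α=2/7: [1348/7, 582/7, 1062/7]
L3 α=1/3: [3263/21, 1255/21, 3727/21]
→ [155, 60, 177]

at x=1,y=1 over L1,L2,L4:
after L1 α=1/2: [217/2, 73, 84]
after L2 α=3/5: [361/5, 212/5, 531/5]
after L4 α=6/7: [5521/35, 4952/35, 6411/35]
rounded: [158, 141, 183]

(0,3) stack=L1,L2; from [0,0,0]:
after L1 α=5/6: [635/3, 135, 385/2]
after L2 α=2/5: [713/5, 117, 1979/10]
→ [143, 117, 198]

query (0,0) [L1,L2] — begin 0,0,0
L1 α=1/2: [117/2, 93/2, 2]
L2 α=3/4: [1149/8, 285/8, 347/4]
= [144, 36, 87]


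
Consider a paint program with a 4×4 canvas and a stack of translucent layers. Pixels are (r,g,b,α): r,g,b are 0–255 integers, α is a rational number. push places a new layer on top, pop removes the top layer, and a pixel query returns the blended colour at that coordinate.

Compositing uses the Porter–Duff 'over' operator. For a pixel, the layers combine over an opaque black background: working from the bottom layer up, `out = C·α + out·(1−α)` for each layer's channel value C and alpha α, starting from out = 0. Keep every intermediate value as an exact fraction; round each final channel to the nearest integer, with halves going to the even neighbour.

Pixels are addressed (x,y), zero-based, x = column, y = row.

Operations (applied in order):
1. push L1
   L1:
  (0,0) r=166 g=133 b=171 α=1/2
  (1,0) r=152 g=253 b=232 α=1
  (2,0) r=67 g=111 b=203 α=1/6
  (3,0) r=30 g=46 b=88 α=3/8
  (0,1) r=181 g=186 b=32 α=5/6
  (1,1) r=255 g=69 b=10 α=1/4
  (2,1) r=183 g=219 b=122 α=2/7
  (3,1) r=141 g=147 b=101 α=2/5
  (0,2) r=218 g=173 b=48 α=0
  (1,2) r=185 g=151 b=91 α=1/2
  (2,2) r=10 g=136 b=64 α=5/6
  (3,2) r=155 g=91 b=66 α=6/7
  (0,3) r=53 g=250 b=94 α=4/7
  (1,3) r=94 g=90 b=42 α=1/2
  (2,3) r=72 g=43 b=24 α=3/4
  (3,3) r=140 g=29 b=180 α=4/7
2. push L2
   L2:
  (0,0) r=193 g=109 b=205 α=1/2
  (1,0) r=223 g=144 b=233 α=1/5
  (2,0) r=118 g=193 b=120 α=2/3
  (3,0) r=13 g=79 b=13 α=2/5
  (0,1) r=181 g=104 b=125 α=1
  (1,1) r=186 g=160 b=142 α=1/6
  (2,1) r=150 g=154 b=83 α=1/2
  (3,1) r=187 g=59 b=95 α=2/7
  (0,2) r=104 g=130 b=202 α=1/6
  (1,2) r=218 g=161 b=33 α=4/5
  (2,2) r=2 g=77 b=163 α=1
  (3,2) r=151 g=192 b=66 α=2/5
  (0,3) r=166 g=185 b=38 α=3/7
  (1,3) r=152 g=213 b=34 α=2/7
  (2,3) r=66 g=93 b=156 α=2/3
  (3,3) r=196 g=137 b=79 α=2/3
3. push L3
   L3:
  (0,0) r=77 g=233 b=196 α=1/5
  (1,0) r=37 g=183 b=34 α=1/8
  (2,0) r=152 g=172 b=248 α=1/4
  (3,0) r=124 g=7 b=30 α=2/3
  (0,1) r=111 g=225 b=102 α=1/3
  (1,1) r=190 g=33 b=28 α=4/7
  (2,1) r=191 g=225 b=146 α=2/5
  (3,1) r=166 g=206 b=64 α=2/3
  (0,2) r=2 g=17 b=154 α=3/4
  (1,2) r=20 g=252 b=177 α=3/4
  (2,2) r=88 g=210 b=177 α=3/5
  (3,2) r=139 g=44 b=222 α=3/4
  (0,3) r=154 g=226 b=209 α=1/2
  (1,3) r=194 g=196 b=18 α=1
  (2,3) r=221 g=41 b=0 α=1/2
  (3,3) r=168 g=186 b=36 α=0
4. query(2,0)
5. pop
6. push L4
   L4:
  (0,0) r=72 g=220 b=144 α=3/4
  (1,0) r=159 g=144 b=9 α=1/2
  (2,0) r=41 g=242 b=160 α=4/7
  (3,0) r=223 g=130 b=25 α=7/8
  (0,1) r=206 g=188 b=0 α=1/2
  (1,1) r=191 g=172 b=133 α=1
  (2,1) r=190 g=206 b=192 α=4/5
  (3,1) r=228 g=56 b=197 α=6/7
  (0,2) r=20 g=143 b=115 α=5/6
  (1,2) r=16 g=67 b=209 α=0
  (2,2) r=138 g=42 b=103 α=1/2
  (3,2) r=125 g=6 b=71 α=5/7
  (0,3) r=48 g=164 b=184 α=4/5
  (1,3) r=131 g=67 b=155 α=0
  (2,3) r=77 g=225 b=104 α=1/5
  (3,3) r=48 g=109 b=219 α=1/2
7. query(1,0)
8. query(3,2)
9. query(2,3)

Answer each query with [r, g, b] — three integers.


query (2,0) [L1,L2,L3] — begin 0,0,0
L1 α=1/6: [67/6, 37/2, 203/6]
L2 α=2/3: [1483/18, 809/6, 1643/18]
L3 α=1/4: [2395/24, 1153/8, 3131/24]
→ [100, 144, 130]

query (1,0) [L1,L2,L4] — begin 0,0,0
+L1 (α=1) → [152, 253, 232]
+L2 (α=1/5) → [831/5, 1156/5, 1161/5]
+L4 (α=1/2) → [813/5, 938/5, 603/5]
→ [163, 188, 121]

at x=3,y=2 over L1,L2,L4:
L1 α=6/7: [930/7, 78, 396/7]
L2 α=2/5: [4904/35, 618/5, 2112/35]
L4 α=5/7: [31683/245, 198/5, 16649/245]
→ [129, 40, 68]

at x=2,y=3 over L1,L2,L4:
+L1 (α=3/4) → [54, 129/4, 18]
+L2 (α=2/3) → [62, 291/4, 110]
+L4 (α=1/5) → [65, 516/5, 544/5]
rounded: [65, 103, 109]


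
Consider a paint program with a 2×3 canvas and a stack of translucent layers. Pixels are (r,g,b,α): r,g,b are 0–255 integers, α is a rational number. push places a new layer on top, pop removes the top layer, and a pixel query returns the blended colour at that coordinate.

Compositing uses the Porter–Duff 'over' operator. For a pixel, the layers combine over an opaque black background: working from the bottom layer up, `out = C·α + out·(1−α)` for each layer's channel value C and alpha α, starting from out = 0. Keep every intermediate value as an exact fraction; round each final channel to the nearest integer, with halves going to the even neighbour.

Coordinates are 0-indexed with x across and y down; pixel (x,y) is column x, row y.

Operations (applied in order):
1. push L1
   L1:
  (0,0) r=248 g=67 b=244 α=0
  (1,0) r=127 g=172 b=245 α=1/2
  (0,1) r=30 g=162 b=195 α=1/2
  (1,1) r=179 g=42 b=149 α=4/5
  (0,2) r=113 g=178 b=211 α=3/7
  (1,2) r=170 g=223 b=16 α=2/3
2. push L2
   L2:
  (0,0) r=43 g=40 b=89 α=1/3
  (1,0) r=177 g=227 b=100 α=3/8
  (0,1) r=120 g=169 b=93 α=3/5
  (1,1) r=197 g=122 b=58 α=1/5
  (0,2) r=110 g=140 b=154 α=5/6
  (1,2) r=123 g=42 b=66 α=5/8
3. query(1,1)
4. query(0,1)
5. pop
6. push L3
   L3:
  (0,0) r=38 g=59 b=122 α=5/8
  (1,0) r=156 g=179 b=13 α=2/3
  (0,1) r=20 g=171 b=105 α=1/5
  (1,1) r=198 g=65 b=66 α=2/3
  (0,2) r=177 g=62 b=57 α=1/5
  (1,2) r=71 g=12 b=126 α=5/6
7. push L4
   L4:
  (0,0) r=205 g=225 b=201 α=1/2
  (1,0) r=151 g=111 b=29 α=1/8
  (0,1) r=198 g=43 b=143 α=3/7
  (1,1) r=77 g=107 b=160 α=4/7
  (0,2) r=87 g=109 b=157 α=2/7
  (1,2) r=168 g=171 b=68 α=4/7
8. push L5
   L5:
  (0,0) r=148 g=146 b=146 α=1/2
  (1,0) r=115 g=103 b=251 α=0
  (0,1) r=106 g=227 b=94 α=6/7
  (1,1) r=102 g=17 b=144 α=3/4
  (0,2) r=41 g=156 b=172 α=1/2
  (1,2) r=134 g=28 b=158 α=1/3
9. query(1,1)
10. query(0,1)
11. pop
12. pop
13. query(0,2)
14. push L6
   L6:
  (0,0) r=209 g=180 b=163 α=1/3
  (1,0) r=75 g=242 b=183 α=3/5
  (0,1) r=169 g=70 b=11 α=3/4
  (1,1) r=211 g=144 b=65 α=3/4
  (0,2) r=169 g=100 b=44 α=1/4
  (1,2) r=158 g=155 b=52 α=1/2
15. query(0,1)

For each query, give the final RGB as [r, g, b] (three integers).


query (1,1) [L1,L2] — begin 0,0,0
L1 α=4/5: [716/5, 168/5, 596/5]
L2 α=1/5: [3849/25, 1282/25, 2674/25]
→ [154, 51, 107]

query (0,1) [L1,L2] — begin 0,0,0
+L1 (α=1/2) → [15, 81, 195/2]
+L2 (α=3/5) → [78, 669/5, 474/5]
→ [78, 134, 95]

(1,1) stack=L1,L3,L4,L5; from [0,0,0]:
+L1 (α=4/5) → [716/5, 168/5, 596/5]
+L3 (α=2/3) → [2696/15, 818/15, 1256/15]
+L4 (α=4/7) → [4236/35, 2958/35, 4456/35]
+L5 (α=3/4) → [7473/70, 4743/140, 4894/35]
= [107, 34, 140]

at x=0,y=1 over L1,L3,L4,L5:
+L1 (α=1/2) → [15, 81, 195/2]
+L3 (α=1/5) → [16, 99, 99]
+L4 (α=3/7) → [94, 75, 825/7]
+L5 (α=6/7) → [730/7, 1437/7, 4773/49]
→ [104, 205, 97]

at x=0,y=2 over L1,L3:
L1 α=3/7: [339/7, 534/7, 633/7]
L3 α=1/5: [519/7, 514/7, 2931/35]
rounded: [74, 73, 84]

(0,1) stack=L1,L3,L6; from [0,0,0]:
after L1 α=1/2: [15, 81, 195/2]
after L3 α=1/5: [16, 99, 99]
after L6 α=3/4: [523/4, 309/4, 33]
rounded: [131, 77, 33]


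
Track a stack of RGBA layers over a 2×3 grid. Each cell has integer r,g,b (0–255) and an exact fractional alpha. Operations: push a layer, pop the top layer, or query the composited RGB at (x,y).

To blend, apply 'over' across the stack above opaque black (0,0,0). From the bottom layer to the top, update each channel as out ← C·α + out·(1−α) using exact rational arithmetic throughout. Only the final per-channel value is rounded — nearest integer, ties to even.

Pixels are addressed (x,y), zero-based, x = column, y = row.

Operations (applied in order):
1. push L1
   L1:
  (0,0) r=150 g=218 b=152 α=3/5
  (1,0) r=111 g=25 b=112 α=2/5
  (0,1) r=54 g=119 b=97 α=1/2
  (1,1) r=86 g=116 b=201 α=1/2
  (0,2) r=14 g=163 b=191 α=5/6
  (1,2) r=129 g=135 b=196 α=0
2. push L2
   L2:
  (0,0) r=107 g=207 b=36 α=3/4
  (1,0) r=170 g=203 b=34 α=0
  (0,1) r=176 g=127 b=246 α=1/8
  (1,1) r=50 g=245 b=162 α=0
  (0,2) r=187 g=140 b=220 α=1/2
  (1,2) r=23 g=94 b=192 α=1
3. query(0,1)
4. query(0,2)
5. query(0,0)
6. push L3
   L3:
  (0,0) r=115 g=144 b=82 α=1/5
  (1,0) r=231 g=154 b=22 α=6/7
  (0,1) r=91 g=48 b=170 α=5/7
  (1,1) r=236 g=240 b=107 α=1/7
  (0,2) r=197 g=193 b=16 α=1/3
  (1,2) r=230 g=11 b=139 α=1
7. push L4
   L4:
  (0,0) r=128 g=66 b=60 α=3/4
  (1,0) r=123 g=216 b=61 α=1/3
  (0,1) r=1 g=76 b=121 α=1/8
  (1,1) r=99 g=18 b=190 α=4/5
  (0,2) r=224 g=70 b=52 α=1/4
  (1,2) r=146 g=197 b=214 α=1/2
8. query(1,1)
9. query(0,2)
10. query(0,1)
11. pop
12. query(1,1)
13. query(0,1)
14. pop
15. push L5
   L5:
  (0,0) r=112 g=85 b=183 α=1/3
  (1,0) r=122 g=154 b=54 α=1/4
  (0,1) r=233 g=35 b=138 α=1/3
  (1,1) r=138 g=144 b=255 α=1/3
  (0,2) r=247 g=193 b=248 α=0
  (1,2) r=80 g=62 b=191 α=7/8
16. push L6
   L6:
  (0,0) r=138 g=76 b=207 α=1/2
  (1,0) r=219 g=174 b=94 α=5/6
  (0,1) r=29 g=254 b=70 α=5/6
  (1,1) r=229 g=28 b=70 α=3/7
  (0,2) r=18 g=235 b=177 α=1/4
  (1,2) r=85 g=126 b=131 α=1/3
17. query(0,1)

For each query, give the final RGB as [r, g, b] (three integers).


at x=0,y=1 over L1,L2:
after L1 α=1/2: [27, 119/2, 97/2]
after L2 α=1/8: [365/8, 1087/16, 1171/16]
= [46, 68, 73]

(0,2) stack=L1,L2; from [0,0,0]:
+L1 (α=5/6) → [35/3, 815/6, 955/6]
+L2 (α=1/2) → [298/3, 1655/12, 2275/12]
rounded: [99, 138, 190]

query (0,0) [L1,L2] — begin 0,0,0
after L1 α=3/5: [90, 654/5, 456/5]
after L2 α=3/4: [411/4, 3759/20, 249/5]
→ [103, 188, 50]

query (1,1) [L1,L2,L3,L4] — begin 0,0,0
L1 α=1/2: [43, 58, 201/2]
L2 α=0: [43, 58, 201/2]
L3 α=1/7: [494/7, 84, 710/7]
L4 α=4/5: [3266/35, 156/5, 1206/7]
→ [93, 31, 172]

(0,2) stack=L1,L2,L3,L4; from [0,0,0]:
+L1 (α=5/6) → [35/3, 815/6, 955/6]
+L2 (α=1/2) → [298/3, 1655/12, 2275/12]
+L3 (α=1/3) → [1187/9, 2813/18, 2371/18]
+L4 (α=1/4) → [1859/12, 3233/24, 2683/24]
= [155, 135, 112]

at x=0,y=1 over L1,L2,L3,L4:
after L1 α=1/2: [27, 119/2, 97/2]
after L2 α=1/8: [365/8, 1087/16, 1171/16]
after L3 α=5/7: [2185/28, 3007/56, 7971/56]
after L4 α=1/8: [2189/32, 3615/64, 8939/64]
rounded: [68, 56, 140]

at x=1,y=1 over L1,L2,L3:
L1 α=1/2: [43, 58, 201/2]
L2 α=0: [43, 58, 201/2]
L3 α=1/7: [494/7, 84, 710/7]
→ [71, 84, 101]

at x=0,y=1 over L1,L2,L3:
+L1 (α=1/2) → [27, 119/2, 97/2]
+L2 (α=1/8) → [365/8, 1087/16, 1171/16]
+L3 (α=5/7) → [2185/28, 3007/56, 7971/56]
→ [78, 54, 142]

query (0,1) [L1,L2,L5,L6] — begin 0,0,0
after L1 α=1/2: [27, 119/2, 97/2]
after L2 α=1/8: [365/8, 1087/16, 1171/16]
after L5 α=1/3: [1297/12, 1367/24, 2275/24]
after L6 α=5/6: [3037/72, 31847/144, 10675/144]
= [42, 221, 74]


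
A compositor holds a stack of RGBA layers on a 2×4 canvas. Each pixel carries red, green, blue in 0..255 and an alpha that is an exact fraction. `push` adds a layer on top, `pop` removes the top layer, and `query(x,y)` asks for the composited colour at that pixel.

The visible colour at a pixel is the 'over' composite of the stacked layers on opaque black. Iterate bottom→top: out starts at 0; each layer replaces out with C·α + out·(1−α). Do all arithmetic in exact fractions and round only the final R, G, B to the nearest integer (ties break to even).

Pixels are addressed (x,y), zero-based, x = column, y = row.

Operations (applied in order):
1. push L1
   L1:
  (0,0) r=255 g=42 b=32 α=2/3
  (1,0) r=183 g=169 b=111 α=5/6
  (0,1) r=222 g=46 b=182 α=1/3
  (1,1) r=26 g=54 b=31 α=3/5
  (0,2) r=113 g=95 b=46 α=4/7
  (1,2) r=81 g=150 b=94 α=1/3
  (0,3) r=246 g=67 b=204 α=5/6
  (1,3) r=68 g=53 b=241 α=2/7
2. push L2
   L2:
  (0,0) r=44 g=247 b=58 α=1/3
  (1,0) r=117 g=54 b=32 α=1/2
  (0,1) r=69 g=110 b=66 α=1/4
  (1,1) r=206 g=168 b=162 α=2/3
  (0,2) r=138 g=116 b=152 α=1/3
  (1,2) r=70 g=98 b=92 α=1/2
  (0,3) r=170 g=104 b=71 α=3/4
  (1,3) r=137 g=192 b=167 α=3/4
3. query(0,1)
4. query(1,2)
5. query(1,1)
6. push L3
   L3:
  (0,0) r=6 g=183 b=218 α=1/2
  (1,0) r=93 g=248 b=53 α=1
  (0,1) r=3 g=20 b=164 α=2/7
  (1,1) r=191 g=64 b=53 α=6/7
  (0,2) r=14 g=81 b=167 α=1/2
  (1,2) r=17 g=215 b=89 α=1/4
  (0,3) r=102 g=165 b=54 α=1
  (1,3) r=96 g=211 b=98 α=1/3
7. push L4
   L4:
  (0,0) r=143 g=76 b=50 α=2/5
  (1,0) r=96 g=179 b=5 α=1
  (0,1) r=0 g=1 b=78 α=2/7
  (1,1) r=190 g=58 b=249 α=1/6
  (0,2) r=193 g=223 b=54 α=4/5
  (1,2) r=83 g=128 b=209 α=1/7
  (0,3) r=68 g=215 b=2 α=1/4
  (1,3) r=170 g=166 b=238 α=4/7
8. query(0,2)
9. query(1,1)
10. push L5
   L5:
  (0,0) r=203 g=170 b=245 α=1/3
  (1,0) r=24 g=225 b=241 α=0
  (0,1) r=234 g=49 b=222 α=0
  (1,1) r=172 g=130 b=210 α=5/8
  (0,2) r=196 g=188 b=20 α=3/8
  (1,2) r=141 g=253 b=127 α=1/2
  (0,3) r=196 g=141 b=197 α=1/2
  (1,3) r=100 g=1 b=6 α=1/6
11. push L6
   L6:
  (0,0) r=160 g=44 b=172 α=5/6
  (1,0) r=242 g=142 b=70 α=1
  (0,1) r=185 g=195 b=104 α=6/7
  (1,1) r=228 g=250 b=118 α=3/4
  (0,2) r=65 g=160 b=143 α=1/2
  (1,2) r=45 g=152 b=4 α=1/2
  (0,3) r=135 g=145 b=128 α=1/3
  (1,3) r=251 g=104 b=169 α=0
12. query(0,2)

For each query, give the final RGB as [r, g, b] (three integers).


at x=0,y=1 over L1,L2:
+L1 (α=1/3) → [74, 46/3, 182/3]
+L2 (α=1/4) → [291/4, 39, 62]
rounded: [73, 39, 62]

at x=1,y=2 over L1,L2:
L1 α=1/3: [27, 50, 94/3]
L2 α=1/2: [97/2, 74, 185/3]
rounded: [48, 74, 62]

query (1,1) [L1,L2] — begin 0,0,0
+L1 (α=3/5) → [78/5, 162/5, 93/5]
+L2 (α=2/3) → [2138/15, 614/5, 571/5]
= [143, 123, 114]

(0,2) stack=L1,L2,L3,L4; from [0,0,0]:
after L1 α=4/7: [452/7, 380/7, 184/7]
after L2 α=1/3: [1870/21, 524/7, 1432/21]
after L3 α=1/2: [1082/21, 1091/14, 4939/42]
after L4 α=4/5: [17294/105, 13579/70, 14011/210]
rounded: [165, 194, 67]

query (1,1) [L1,L2,L3,L4] — begin 0,0,0
L1 α=3/5: [78/5, 162/5, 93/5]
L2 α=2/3: [2138/15, 614/5, 571/5]
L3 α=6/7: [19328/105, 362/5, 2161/35]
L4 α=1/6: [11659/63, 70, 1952/21]
rounded: [185, 70, 93]

query (0,2) [L1,L2,L3,L4,L5,L6] — begin 0,0,0
L1 α=4/7: [452/7, 380/7, 184/7]
L2 α=1/3: [1870/21, 524/7, 1432/21]
L3 α=1/2: [1082/21, 1091/14, 4939/42]
L4 α=4/5: [17294/105, 13579/70, 14011/210]
L5 α=3/8: [14821/84, 21475/112, 16531/336]
L6 α=1/2: [20281/168, 39395/224, 64579/672]
= [121, 176, 96]
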